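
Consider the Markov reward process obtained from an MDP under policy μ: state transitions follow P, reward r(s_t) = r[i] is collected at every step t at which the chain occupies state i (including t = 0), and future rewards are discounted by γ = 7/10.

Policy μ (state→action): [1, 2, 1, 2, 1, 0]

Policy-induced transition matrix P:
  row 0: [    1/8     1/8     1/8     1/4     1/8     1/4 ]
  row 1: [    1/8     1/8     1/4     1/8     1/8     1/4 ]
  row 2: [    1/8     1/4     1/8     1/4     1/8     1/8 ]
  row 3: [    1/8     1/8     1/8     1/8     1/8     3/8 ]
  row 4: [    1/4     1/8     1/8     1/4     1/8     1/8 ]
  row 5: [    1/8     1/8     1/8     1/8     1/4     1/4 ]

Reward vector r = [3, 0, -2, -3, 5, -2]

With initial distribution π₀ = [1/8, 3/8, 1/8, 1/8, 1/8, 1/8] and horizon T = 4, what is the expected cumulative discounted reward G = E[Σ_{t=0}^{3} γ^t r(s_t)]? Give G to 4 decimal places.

t=0: π = [0.1250, 0.3750, 0.1250, 0.1250, 0.1250, 0.1250], E[r] = 0.1250, γ^t·E[r] = 0.125000, running G = 0.125000
t=1: π = [0.1406, 0.1406, 0.1719, 0.1719, 0.1406, 0.2344], E[r] = -0.2031, γ^t·E[r] = -0.142188, running G = -0.017188
t=2: π = [0.1426, 0.1465, 0.1426, 0.1816, 0.1543, 0.2324], E[r] = -0.0957, γ^t·E[r] = -0.046895, running G = -0.064082
t=3: π = [0.1443, 0.1428, 0.1433, 0.1799, 0.1541, 0.2356], E[r] = -0.0945, γ^t·E[r] = -0.032407, running G = -0.096490

G = -0.0965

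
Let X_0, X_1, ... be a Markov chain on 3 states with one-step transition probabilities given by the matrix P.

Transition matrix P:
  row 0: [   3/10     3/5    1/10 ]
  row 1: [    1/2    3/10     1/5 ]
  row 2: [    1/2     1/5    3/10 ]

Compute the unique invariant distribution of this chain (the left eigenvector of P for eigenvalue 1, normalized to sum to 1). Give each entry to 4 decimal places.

π = [0.4167, 0.4074, 0.1759]

Balance equations π_j = Σ_i π_i·P[i][j]:
  π_0 = 3/10·π_0 + 1/2·π_1 + 1/2·π_2
  π_1 = 3/5·π_0 + 3/10·π_1 + 1/5·π_2
  normalize: π_0 + π_1 + π_2 = 1
Solving the linear system gives exactly π = [5/12, 11/27, 19/108].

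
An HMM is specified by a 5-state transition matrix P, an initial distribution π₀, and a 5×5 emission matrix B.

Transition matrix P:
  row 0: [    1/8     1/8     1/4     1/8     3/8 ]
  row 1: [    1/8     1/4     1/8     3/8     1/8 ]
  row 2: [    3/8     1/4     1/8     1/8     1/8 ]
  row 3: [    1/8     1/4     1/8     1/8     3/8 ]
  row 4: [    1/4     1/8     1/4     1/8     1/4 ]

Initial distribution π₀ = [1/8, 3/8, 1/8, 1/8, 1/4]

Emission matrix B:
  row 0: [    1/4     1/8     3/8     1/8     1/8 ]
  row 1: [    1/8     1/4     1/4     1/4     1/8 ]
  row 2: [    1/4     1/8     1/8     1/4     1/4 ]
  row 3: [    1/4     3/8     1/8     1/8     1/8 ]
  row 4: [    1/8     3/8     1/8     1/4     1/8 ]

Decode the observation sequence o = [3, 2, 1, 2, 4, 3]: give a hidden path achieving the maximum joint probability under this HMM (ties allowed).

path = [4, 0, 4, 0, 2, 1]

t=0: δ = [1.562e-02, 9.375e-02, 3.125e-02, 1.562e-02, 6.250e-02]  (obs o_0=3)
t=1: δ = [5.859e-03, 5.859e-03, 1.953e-03, 4.395e-03, 1.953e-03]  ψ = [4, 1, 4, 1, 4]  (obs o_1=2)
t=2: δ = [9.155e-05, 3.662e-04, 1.831e-04, 8.240e-04, 8.240e-04]  ψ = [0, 1, 0, 1, 0]  (obs o_2=1)
t=3: δ = [7.725e-05, 5.150e-05, 2.575e-05, 1.717e-05, 3.862e-05]  ψ = [4, 3, 4, 1, 3]  (obs o_3=2)
t=4: δ = [1.207e-06, 1.609e-06, 4.828e-06, 2.414e-06, 3.621e-06]  ψ = [0, 1, 0, 1, 0]  (obs o_4=4)
t=5: δ = [2.263e-07, 3.017e-07, 2.263e-07, 7.544e-08, 2.263e-07]  ψ = [2, 2, 4, 1, 3]  (obs o_5=3)
backtrack: best end state = 1; path = [4, 0, 4, 0, 2, 1]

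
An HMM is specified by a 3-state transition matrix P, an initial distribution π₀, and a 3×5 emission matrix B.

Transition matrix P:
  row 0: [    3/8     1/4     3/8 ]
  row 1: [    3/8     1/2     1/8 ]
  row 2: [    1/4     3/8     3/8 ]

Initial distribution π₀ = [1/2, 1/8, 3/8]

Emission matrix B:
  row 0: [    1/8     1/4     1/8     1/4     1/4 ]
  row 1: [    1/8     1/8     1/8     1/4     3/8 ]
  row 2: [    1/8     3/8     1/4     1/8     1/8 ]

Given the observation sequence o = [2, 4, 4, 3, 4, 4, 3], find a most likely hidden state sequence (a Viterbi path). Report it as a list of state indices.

path = [2, 1, 1, 1, 1, 1, 1]

t=0: δ = [6.250e-02, 1.562e-02, 9.375e-02]  (obs o_0=2)
t=1: δ = [5.859e-03, 1.318e-02, 4.395e-03]  ψ = [0, 2, 2]  (obs o_1=4)
t=2: δ = [1.236e-03, 2.472e-03, 2.747e-04]  ψ = [1, 1, 0]  (obs o_2=4)
t=3: δ = [2.317e-04, 3.090e-04, 5.794e-05]  ψ = [1, 1, 0]  (obs o_3=3)
t=4: δ = [2.897e-05, 5.794e-05, 1.086e-05]  ψ = [1, 1, 0]  (obs o_4=4)
t=5: δ = [5.431e-06, 1.086e-05, 1.358e-06]  ψ = [1, 1, 0]  (obs o_5=4)
t=6: δ = [1.018e-06, 1.358e-06, 2.546e-07]  ψ = [1, 1, 0]  (obs o_6=3)
backtrack: best end state = 1; path = [2, 1, 1, 1, 1, 1, 1]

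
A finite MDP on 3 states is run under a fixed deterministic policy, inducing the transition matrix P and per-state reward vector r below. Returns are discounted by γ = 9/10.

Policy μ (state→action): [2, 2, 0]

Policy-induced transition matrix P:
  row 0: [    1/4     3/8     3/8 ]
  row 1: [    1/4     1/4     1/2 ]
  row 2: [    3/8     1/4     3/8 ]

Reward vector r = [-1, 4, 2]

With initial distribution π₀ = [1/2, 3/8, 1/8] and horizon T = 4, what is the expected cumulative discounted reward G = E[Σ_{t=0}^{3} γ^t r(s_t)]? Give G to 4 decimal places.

t=0: π = [0.5000, 0.3750, 0.1250], E[r] = 1.2500, γ^t·E[r] = 1.250000, running G = 1.250000
t=1: π = [0.2656, 0.3125, 0.4219], E[r] = 1.8281, γ^t·E[r] = 1.645313, running G = 2.895313
t=2: π = [0.3027, 0.2832, 0.4141], E[r] = 1.6582, γ^t·E[r] = 1.343145, running G = 4.238457
t=3: π = [0.3018, 0.2878, 0.4104], E[r] = 1.6704, γ^t·E[r] = 1.217729, running G = 5.456186

G = 5.4562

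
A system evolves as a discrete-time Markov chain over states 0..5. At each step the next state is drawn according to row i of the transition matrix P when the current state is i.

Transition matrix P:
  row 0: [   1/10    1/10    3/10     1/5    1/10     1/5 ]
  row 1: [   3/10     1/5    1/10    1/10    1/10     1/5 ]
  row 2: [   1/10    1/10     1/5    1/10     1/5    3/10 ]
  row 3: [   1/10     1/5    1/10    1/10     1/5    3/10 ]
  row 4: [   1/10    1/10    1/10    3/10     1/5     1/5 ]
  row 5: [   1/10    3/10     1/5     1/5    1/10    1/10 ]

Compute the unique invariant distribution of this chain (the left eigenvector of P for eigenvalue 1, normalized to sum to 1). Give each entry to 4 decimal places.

Balance equations π_j = Σ_i π_i·P[i][j]:
  π_0 = 1/10·π_0 + 3/10·π_1 + 1/10·π_2 + 1/10·π_3 + 1/10·π_4 + 1/10·π_5
  π_1 = 1/10·π_0 + 1/5·π_1 + 1/10·π_2 + 1/5·π_3 + 1/10·π_4 + 3/10·π_5
  π_2 = 3/10·π_0 + 1/10·π_1 + 1/5·π_2 + 1/10·π_3 + 1/10·π_4 + 1/5·π_5
  π_3 = 1/5·π_0 + 1/10·π_1 + 1/10·π_2 + 1/10·π_3 + 3/10·π_4 + 1/5·π_5
  π_4 = 1/10·π_0 + 1/10·π_1 + 1/5·π_2 + 1/5·π_3 + 1/5·π_4 + 1/10·π_5
  normalize: π_0 + π_1 + π_2 + π_3 + π_4 + π_5 = 1
Solving the linear system gives exactly π = [14799/109394, 9649/54697, 18017/109394, 8983/54697, 16153/109394, 23161/109394].

π = [0.1353, 0.1764, 0.1647, 0.1642, 0.1477, 0.2117]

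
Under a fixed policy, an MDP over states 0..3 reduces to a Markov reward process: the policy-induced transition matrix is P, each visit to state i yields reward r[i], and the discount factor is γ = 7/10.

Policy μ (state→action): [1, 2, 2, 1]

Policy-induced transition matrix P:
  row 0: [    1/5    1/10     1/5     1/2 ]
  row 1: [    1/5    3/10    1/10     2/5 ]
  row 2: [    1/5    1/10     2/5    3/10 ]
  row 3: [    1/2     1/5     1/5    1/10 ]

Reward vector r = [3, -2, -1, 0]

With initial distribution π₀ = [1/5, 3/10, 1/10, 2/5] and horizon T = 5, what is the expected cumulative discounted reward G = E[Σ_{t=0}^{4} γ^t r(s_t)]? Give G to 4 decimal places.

t=0: π = [0.2000, 0.3000, 0.1000, 0.4000], E[r] = -0.1000, γ^t·E[r] = -0.100000, running G = -0.100000
t=1: π = [0.3200, 0.2000, 0.1900, 0.2900], E[r] = 0.3700, γ^t·E[r] = 0.259000, running G = 0.159000
t=2: π = [0.2870, 0.1690, 0.2180, 0.3260], E[r] = 0.3050, γ^t·E[r] = 0.149450, running G = 0.308450
t=3: π = [0.2978, 0.1664, 0.2267, 0.3091], E[r] = 0.3339, γ^t·E[r] = 0.114528, running G = 0.422978
t=4: π = [0.2927, 0.1642, 0.2287, 0.3144], E[r] = 0.3211, γ^t·E[r] = 0.077099, running G = 0.500076

G = 0.5001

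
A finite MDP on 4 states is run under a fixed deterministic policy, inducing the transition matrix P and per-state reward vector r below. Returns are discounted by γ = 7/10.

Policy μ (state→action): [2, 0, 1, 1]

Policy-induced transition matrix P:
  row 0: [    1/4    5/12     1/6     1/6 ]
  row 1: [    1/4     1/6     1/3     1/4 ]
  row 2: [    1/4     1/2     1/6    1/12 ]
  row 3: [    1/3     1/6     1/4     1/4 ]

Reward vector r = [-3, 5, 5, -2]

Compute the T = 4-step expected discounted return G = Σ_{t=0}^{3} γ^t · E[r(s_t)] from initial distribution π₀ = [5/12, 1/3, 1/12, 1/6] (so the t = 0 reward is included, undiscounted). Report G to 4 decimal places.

G = 2.8248

t=0: π = [0.4167, 0.3333, 0.0833, 0.1667], E[r] = 0.5000, γ^t·E[r] = 0.500000, running G = 0.500000
t=1: π = [0.2639, 0.2986, 0.2361, 0.2014], E[r] = 1.4792, γ^t·E[r] = 1.035417, running G = 1.535417
t=2: π = [0.2668, 0.3113, 0.2332, 0.1887], E[r] = 1.5451, γ^t·E[r] = 0.757118, running G = 2.292535
t=3: π = [0.2657, 0.3111, 0.2343, 0.1889], E[r] = 1.5519, γ^t·E[r] = 0.532315, running G = 2.824850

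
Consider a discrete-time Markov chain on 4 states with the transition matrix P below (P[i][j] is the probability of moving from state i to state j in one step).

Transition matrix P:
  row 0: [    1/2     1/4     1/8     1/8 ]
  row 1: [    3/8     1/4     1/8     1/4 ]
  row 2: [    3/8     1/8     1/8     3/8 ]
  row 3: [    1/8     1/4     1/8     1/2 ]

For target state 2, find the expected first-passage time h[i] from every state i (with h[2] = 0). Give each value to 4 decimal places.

First-step conditioning: h[2] = 0; for i ≠ 2, h[i] = 1 + Σ_k P[i][k]·h[k].
  h[0] = 1 + 1/2·h[0] + 1/4·h[1] + 1/8·h[3]
  h[1] = 1 + 3/8·h[0] + 1/4·h[1] + 1/4·h[3]
  h[3] = 1 + 1/8·h[0] + 1/4·h[1] + 1/2·h[3]
Solving the 3×3 linear system over states ≠ 2 gives exactly h = [8, 8, 0, 8] (h[2] = 0 is the target).

h = [8.0000, 8.0000, 0.0000, 8.0000]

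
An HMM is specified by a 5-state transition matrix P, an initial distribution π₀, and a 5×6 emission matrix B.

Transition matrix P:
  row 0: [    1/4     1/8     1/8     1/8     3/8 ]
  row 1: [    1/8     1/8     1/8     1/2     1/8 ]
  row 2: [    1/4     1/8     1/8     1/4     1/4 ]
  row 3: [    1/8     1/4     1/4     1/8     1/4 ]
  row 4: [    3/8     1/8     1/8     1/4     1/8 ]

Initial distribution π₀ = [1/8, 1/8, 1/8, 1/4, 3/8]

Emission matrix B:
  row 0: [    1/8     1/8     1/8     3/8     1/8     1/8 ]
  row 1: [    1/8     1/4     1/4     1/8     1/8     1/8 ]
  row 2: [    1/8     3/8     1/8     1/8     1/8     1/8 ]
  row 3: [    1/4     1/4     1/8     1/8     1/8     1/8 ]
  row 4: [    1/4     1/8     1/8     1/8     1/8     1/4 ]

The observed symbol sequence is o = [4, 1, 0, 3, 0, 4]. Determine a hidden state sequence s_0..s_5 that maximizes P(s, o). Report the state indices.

path = [4, 0, 4, 0, 4, 0]

t=0: δ = [1.562e-02, 1.562e-02, 1.562e-02, 3.125e-02, 4.688e-02]  (obs o_0=4)
t=1: δ = [2.197e-03, 1.953e-03, 2.930e-03, 2.930e-03, 9.766e-04]  ψ = [4, 3, 3, 4, 3]  (obs o_1=1)
t=2: δ = [9.155e-05, 9.155e-05, 9.155e-05, 2.441e-04, 2.060e-04]  ψ = [2, 3, 3, 1, 0]  (obs o_2=0)
t=3: δ = [2.897e-05, 7.629e-06, 7.629e-06, 6.437e-06, 7.629e-06]  ψ = [4, 3, 3, 4, 3]  (obs o_3=3)
t=4: δ = [9.052e-07, 4.526e-07, 4.526e-07, 9.537e-07, 2.716e-06]  ψ = [0, 0, 0, 1, 0]  (obs o_4=0)
t=5: δ = [1.273e-07, 4.243e-08, 4.243e-08, 8.487e-08, 4.243e-08]  ψ = [4, 4, 4, 4, 0]  (obs o_5=4)
backtrack: best end state = 0; path = [4, 0, 4, 0, 4, 0]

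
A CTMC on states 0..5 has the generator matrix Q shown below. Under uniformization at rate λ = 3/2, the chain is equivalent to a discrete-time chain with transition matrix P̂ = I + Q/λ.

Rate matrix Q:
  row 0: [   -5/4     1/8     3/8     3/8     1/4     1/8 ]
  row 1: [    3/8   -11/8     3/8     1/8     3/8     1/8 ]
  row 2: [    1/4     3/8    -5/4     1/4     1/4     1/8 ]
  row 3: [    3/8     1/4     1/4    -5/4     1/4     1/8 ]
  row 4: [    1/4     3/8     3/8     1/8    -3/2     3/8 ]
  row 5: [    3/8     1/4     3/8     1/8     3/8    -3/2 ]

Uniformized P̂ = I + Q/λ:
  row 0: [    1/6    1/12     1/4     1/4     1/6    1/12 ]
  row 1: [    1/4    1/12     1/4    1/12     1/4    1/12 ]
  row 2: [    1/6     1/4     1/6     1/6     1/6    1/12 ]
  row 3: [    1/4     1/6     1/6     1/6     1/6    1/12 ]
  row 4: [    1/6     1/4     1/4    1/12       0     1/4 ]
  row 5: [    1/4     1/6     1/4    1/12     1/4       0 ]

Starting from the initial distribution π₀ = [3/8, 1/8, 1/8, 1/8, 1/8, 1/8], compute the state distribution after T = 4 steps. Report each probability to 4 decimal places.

t=0: π = [0.3750, 0.1250, 0.1250, 0.1250, 0.1250, 0.1250]
t=1: π = [0.1979, 0.1458, 0.2292, 0.1667, 0.1667, 0.0938]
t=2: π = [0.2005, 0.1710, 0.2170, 0.1493, 0.1589, 0.1033]
t=3: π = [0.2020, 0.1670, 0.2195, 0.1473, 0.1630, 0.1012]
t=4: π = [0.2013, 0.1678, 0.2194, 0.1476, 0.1618, 0.1021]

π = [0.2013, 0.1678, 0.2194, 0.1476, 0.1618, 0.1021]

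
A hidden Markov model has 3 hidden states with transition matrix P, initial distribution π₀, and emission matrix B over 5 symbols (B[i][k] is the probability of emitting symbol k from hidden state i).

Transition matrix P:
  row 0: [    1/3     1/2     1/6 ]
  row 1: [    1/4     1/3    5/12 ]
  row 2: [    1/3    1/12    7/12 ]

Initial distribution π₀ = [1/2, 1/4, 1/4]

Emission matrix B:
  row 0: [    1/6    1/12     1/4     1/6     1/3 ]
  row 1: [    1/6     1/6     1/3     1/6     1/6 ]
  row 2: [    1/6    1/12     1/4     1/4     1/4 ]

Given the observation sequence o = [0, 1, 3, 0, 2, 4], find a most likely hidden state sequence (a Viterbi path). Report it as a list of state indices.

t=0: δ = [8.333e-02, 4.167e-02, 4.167e-02]  (obs o_0=0)
t=1: δ = [2.315e-03, 6.944e-03, 2.025e-03]  ψ = [0, 0, 2]  (obs o_1=1)
t=2: δ = [2.894e-04, 3.858e-04, 7.234e-04]  ψ = [1, 1, 1]  (obs o_2=3)
t=3: δ = [4.019e-05, 2.411e-05, 7.033e-05]  ψ = [2, 0, 2]  (obs o_3=0)
t=4: δ = [5.861e-06, 6.698e-06, 1.026e-05]  ψ = [2, 0, 2]  (obs o_4=2)
t=5: δ = [1.140e-06, 4.884e-07, 1.496e-06]  ψ = [2, 0, 2]  (obs o_5=4)
backtrack: best end state = 2; path = [0, 1, 2, 2, 2, 2]

path = [0, 1, 2, 2, 2, 2]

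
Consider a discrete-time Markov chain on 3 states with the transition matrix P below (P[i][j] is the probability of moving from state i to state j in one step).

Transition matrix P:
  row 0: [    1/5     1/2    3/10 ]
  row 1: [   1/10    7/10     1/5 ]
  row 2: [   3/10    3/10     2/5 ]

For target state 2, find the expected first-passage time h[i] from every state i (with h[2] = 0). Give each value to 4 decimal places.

First-step conditioning: h[2] = 0; for i ≠ 2, h[i] = 1 + Σ_k P[i][k]·h[k].
  h[0] = 1 + 1/5·h[0] + 1/2·h[1]
  h[1] = 1 + 1/10·h[0] + 7/10·h[1]
Solving the 2×2 linear system over states ≠ 2 gives exactly h = [80/19, 90/19, 0] (h[2] = 0 is the target).

h = [4.2105, 4.7368, 0.0000]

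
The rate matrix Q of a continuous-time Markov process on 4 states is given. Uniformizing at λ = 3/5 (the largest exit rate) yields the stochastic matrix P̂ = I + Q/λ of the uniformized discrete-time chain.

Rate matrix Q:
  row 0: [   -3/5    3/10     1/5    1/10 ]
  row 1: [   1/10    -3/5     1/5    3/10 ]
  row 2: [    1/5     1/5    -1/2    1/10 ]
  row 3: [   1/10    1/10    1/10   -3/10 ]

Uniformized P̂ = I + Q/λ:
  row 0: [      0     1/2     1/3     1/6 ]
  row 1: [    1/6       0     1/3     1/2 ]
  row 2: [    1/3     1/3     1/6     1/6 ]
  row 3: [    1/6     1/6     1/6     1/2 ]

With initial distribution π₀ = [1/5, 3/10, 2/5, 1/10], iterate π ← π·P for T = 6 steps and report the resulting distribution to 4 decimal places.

π = [0.1763, 0.2267, 0.2338, 0.3633]

t=0: π = [0.2000, 0.3000, 0.4000, 0.1000]
t=1: π = [0.2000, 0.2500, 0.2500, 0.3000]
t=2: π = [0.1750, 0.2333, 0.2417, 0.3500]
t=3: π = [0.1778, 0.2264, 0.2347, 0.3611]
t=4: π = [0.1762, 0.2273, 0.2340, 0.3625]
t=5: π = [0.1763, 0.2265, 0.2339, 0.3633]
t=6: π = [0.1763, 0.2267, 0.2338, 0.3633]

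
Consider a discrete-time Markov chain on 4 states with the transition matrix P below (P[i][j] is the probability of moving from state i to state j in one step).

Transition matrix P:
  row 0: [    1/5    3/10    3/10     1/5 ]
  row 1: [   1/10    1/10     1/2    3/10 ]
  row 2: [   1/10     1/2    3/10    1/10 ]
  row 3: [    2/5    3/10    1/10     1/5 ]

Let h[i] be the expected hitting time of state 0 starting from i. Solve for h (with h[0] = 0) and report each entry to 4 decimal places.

First-step conditioning: h[0] = 0; for i ≠ 0, h[i] = 1 + Σ_k P[i][k]·h[k].
  h[1] = 1 + 1/10·h[1] + 1/2·h[2] + 3/10·h[3]
  h[2] = 1 + 1/2·h[1] + 3/10·h[2] + 1/10·h[3]
  h[3] = 1 + 3/10·h[1] + 1/10·h[2] + 1/5·h[3]
Solving the 3×3 linear system over states ≠ 0 gives exactly h = [0, 620/101, 650/101, 440/101] (h[0] = 0 is the target).

h = [0.0000, 6.1386, 6.4356, 4.3564]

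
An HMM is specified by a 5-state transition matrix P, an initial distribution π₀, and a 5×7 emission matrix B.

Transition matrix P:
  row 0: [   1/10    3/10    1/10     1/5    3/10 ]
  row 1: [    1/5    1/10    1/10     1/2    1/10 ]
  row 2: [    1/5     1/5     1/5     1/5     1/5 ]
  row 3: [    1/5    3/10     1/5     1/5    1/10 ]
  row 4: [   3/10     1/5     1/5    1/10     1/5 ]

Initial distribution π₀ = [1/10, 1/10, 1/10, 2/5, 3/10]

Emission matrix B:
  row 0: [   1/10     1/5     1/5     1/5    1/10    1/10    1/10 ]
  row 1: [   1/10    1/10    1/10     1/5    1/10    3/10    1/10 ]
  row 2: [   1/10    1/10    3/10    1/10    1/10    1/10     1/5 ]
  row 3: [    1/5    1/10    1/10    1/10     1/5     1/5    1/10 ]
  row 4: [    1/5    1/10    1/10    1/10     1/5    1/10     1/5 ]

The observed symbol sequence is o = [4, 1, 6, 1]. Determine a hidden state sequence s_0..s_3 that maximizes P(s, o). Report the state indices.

path = [4, 0, 4, 0]

t=0: δ = [1.000e-02, 1.000e-02, 1.000e-02, 8.000e-02, 6.000e-02]  (obs o_0=4)
t=1: δ = [3.600e-03, 2.400e-03, 1.600e-03, 1.600e-03, 1.200e-03]  ψ = [4, 3, 3, 3, 4]  (obs o_1=1)
t=2: δ = [4.800e-05, 1.080e-04, 7.200e-05, 1.200e-04, 2.160e-04]  ψ = [1, 0, 0, 1, 0]  (obs o_2=6)
t=3: δ = [1.296e-05, 4.320e-06, 4.320e-06, 5.400e-06, 4.320e-06]  ψ = [4, 4, 4, 1, 4]  (obs o_3=1)
backtrack: best end state = 0; path = [4, 0, 4, 0]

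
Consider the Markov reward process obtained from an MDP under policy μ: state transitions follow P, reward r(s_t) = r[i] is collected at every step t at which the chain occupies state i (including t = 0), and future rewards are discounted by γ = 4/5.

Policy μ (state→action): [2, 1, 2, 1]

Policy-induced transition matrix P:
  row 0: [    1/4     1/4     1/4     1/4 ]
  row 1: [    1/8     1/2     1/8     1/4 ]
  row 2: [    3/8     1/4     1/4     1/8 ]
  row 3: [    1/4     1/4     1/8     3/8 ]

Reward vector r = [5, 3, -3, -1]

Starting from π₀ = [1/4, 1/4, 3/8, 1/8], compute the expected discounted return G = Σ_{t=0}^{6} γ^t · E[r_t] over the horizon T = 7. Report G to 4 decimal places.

G = 4.8342

t=0: π = [0.2500, 0.2500, 0.3750, 0.1250], E[r] = 0.7500, γ^t·E[r] = 0.750000, running G = 0.750000
t=1: π = [0.2656, 0.3125, 0.2031, 0.2188], E[r] = 1.4375, γ^t·E[r] = 1.150000, running G = 1.900000
t=2: π = [0.2363, 0.3281, 0.1836, 0.2520], E[r] = 1.3633, γ^t·E[r] = 0.872500, running G = 2.772500
t=3: π = [0.2319, 0.3320, 0.1775, 0.2585], E[r] = 1.3647, γ^t·E[r] = 0.698750, running G = 3.471250
t=4: π = [0.2307, 0.3330, 0.1762, 0.2601], E[r] = 1.3638, γ^t·E[r] = 0.558600, running G = 4.029850
t=5: π = [0.2304, 0.3333, 0.1759, 0.2605], E[r] = 1.3637, γ^t·E[r] = 0.446848, running G = 4.476698
t=6: π = [0.2303, 0.3333, 0.1758, 0.2606], E[r] = 1.3636, γ^t·E[r] = 0.357471, running G = 4.834168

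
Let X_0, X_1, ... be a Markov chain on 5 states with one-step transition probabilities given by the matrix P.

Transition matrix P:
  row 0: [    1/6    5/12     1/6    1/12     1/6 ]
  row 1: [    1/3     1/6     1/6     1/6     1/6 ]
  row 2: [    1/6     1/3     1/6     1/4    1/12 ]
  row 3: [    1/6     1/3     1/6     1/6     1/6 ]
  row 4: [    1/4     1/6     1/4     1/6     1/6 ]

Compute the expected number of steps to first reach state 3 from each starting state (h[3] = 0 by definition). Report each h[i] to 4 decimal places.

h = [6.6616, 6.2175, 5.6325, 0.0000, 6.1317]

First-step conditioning: h[3] = 0; for i ≠ 3, h[i] = 1 + Σ_k P[i][k]·h[k].
  h[0] = 1 + 1/6·h[0] + 5/12·h[1] + 1/6·h[2] + 1/6·h[4]
  h[1] = 1 + 1/3·h[0] + 1/6·h[1] + 1/6·h[2] + 1/6·h[4]
  h[2] = 1 + 1/6·h[0] + 1/3·h[1] + 1/6·h[2] + 1/12·h[4]
  h[4] = 1 + 1/4·h[0] + 1/6·h[1] + 1/4·h[2] + 1/6·h[4]
Solving the 4×4 linear system over states ≠ 3 gives exactly h = [4350/653, 4060/653, 3678/653, 0, 4004/653] (h[3] = 0 is the target).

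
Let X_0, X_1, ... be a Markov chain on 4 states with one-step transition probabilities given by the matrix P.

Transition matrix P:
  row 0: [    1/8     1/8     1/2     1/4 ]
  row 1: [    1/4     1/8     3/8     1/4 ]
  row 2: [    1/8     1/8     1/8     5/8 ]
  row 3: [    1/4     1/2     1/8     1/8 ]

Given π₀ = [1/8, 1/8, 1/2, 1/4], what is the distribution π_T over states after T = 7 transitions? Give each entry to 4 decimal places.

t=0: π = [0.1250, 0.1250, 0.5000, 0.2500]
t=1: π = [0.1719, 0.2188, 0.2031, 0.4063]
t=2: π = [0.2031, 0.2773, 0.2441, 0.2754]
t=3: π = [0.1941, 0.2283, 0.2705, 0.3071]
t=4: π = [0.1919, 0.2402, 0.2549, 0.3130]
t=5: π = [0.1942, 0.2424, 0.2570, 0.3064]
t=6: π = [0.1936, 0.2399, 0.2584, 0.3081]
t=7: π = [0.1935, 0.2405, 0.2576, 0.3084]

π = [0.1935, 0.2405, 0.2576, 0.3084]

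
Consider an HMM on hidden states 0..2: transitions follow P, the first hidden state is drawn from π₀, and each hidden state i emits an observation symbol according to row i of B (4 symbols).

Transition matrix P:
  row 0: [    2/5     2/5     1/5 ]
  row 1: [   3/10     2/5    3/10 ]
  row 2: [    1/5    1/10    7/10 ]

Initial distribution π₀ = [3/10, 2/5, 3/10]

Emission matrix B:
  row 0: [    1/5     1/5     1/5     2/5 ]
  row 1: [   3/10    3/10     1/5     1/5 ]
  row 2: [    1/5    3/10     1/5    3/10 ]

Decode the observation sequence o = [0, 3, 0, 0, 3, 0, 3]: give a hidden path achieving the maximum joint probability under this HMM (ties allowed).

t=0: δ = [6.000e-02, 1.200e-01, 6.000e-02]  (obs o_0=0)
t=1: δ = [1.440e-02, 9.600e-03, 1.260e-02]  ψ = [1, 1, 2]  (obs o_1=3)
t=2: δ = [1.152e-03, 1.728e-03, 1.764e-03]  ψ = [0, 0, 2]  (obs o_2=0)
t=3: δ = [1.037e-04, 2.074e-04, 2.470e-04]  ψ = [1, 1, 2]  (obs o_3=0)
t=4: δ = [2.488e-05, 1.659e-05, 5.186e-05]  ψ = [1, 1, 2]  (obs o_4=3)
t=5: δ = [2.074e-06, 2.986e-06, 7.261e-06]  ψ = [2, 0, 2]  (obs o_5=0)
t=6: δ = [5.808e-07, 2.389e-07, 1.525e-06]  ψ = [2, 1, 2]  (obs o_6=3)
backtrack: best end state = 2; path = [2, 2, 2, 2, 2, 2, 2]

path = [2, 2, 2, 2, 2, 2, 2]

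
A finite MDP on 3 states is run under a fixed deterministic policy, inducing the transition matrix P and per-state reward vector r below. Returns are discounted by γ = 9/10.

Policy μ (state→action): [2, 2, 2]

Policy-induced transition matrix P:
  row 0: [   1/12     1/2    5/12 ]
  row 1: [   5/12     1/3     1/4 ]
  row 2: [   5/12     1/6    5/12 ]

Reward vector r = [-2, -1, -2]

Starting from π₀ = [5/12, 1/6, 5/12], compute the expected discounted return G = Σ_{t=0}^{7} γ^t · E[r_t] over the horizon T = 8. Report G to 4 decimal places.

G = -9.6977

t=0: π = [0.4167, 0.1667, 0.4167], E[r] = -1.8333, γ^t·E[r] = -1.833333, running G = -1.833333
t=1: π = [0.2778, 0.3333, 0.3889], E[r] = -1.6667, γ^t·E[r] = -1.500000, running G = -3.333333
t=2: π = [0.3241, 0.3148, 0.3611], E[r] = -1.6852, γ^t·E[r] = -1.365000, running G = -4.698333
t=3: π = [0.3086, 0.3272, 0.3642], E[r] = -1.6728, γ^t·E[r] = -1.219500, running G = -5.917833
t=4: π = [0.3138, 0.3241, 0.3621], E[r] = -1.6759, γ^t·E[r] = -1.099575, running G = -7.017408
t=5: π = [0.3121, 0.3253, 0.3627], E[r] = -1.6747, γ^t·E[r] = -0.988909, running G = -8.006317
t=6: π = [0.3126, 0.3249, 0.3625], E[r] = -1.6751, γ^t·E[r] = -0.890215, running G = -8.896532
t=7: π = [0.3125, 0.3250, 0.3625], E[r] = -1.6750, γ^t·E[r] = -0.801132, running G = -9.697665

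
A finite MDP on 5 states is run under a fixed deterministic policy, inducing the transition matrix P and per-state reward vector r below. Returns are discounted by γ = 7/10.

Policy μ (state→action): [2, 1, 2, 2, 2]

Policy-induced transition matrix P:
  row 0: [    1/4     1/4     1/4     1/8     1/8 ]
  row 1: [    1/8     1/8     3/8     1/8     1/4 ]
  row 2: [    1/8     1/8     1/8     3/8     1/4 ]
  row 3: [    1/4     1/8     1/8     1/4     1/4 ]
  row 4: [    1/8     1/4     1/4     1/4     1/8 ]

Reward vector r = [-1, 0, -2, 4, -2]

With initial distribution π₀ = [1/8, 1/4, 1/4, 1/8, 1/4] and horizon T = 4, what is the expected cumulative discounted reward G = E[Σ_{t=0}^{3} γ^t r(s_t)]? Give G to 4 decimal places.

G = -0.7448

t=0: π = [0.1250, 0.2500, 0.2500, 0.1250, 0.2500], E[r] = -0.6250, γ^t·E[r] = -0.625000, running G = -0.625000
t=1: π = [0.1563, 0.1719, 0.2344, 0.2344, 0.2031], E[r] = -0.0938, γ^t·E[r] = -0.065625, running G = -0.690625
t=2: π = [0.1738, 0.1699, 0.2129, 0.2383, 0.2051], E[r] = -0.0566, γ^t·E[r] = -0.027754, running G = -0.718379
t=3: π = [0.1765, 0.1724, 0.2148, 0.2336, 0.2026], E[r] = -0.0769, γ^t·E[r] = -0.026378, running G = -0.744757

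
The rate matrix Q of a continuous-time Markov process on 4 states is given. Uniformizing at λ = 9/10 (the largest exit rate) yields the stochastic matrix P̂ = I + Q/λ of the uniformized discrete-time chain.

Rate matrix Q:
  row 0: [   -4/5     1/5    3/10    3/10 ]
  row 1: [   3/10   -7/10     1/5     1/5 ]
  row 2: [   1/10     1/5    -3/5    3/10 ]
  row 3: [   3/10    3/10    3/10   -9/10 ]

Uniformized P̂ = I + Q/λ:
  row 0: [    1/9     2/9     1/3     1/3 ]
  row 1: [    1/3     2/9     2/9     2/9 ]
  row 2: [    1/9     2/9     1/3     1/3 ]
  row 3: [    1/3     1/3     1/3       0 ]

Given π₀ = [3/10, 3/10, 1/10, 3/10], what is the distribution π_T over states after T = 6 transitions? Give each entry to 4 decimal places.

π = [0.2171, 0.2477, 0.3058, 0.2294]

t=0: π = [0.3000, 0.3000, 0.1000, 0.3000]
t=1: π = [0.2444, 0.2556, 0.3000, 0.2000]
t=2: π = [0.2123, 0.2444, 0.3049, 0.2383]
t=3: π = [0.2184, 0.2487, 0.3062, 0.2267]
t=4: π = [0.2168, 0.2474, 0.3057, 0.2301]
t=5: π = [0.2172, 0.2478, 0.3058, 0.2291]
t=6: π = [0.2171, 0.2477, 0.3058, 0.2294]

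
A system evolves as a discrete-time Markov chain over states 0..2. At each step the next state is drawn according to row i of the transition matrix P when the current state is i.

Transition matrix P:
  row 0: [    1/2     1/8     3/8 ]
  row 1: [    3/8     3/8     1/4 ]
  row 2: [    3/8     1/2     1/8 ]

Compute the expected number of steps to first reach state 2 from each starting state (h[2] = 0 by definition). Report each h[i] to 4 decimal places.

h = [2.8235, 3.2941, 0.0000]

First-step conditioning: h[2] = 0; for i ≠ 2, h[i] = 1 + Σ_k P[i][k]·h[k].
  h[0] = 1 + 1/2·h[0] + 1/8·h[1]
  h[1] = 1 + 3/8·h[0] + 3/8·h[1]
Solving the 2×2 linear system over states ≠ 2 gives exactly h = [48/17, 56/17, 0] (h[2] = 0 is the target).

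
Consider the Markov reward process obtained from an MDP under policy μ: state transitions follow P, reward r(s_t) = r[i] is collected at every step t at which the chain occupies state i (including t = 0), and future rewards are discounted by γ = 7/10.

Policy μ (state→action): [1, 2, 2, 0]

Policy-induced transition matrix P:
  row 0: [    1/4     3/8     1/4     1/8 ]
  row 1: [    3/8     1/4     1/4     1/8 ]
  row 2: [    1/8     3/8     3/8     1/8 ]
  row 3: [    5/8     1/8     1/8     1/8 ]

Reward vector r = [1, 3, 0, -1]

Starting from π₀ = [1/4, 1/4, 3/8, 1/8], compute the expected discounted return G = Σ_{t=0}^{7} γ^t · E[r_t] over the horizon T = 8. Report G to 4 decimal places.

t=0: π = [0.2500, 0.2500, 0.3750, 0.1250], E[r] = 0.8750, γ^t·E[r] = 0.875000, running G = 0.875000
t=1: π = [0.2813, 0.3125, 0.2813, 0.1250], E[r] = 1.0938, γ^t·E[r] = 0.765625, running G = 1.640625
t=2: π = [0.3008, 0.3047, 0.2695, 0.1250], E[r] = 1.0898, γ^t·E[r] = 0.534023, running G = 2.174648
t=3: π = [0.3013, 0.3057, 0.2681, 0.1250], E[r] = 1.0933, γ^t·E[r] = 0.374989, running G = 2.549637
t=4: π = [0.3016, 0.3055, 0.2679, 0.1250], E[r] = 1.0932, γ^t·E[r] = 0.262477, running G = 2.812115
t=5: π = [0.3016, 0.3056, 0.2679, 0.1250], E[r] = 1.0933, γ^t·E[r] = 0.183743, running G = 2.995858
t=6: π = [0.3016, 0.3056, 0.2679, 0.1250], E[r] = 1.0933, γ^t·E[r] = 0.128620, running G = 3.124478
t=7: π = [0.3016, 0.3056, 0.2679, 0.1250], E[r] = 1.0933, γ^t·E[r] = 0.090034, running G = 3.214512

G = 3.2145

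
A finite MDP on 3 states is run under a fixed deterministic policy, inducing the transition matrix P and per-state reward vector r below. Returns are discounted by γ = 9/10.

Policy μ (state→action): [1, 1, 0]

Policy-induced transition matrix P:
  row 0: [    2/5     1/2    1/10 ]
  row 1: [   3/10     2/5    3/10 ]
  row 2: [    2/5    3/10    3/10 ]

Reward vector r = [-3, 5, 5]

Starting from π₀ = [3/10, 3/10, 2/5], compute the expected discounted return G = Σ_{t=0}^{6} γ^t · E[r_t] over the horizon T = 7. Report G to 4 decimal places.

G = 11.4880

t=0: π = [0.3000, 0.3000, 0.4000], E[r] = 2.6000, γ^t·E[r] = 2.600000, running G = 2.600000
t=1: π = [0.3700, 0.3900, 0.2400], E[r] = 2.0400, γ^t·E[r] = 1.836000, running G = 4.436000
t=2: π = [0.3610, 0.4130, 0.2260], E[r] = 2.1120, γ^t·E[r] = 1.710720, running G = 6.146720
t=3: π = [0.3587, 0.4135, 0.2278], E[r] = 2.1304, γ^t·E[r] = 1.553062, running G = 7.699782
t=4: π = [0.3587, 0.4131, 0.2283], E[r] = 2.1308, γ^t·E[r] = 1.398018, running G = 9.097799
t=5: π = [0.3587, 0.4130, 0.2283], E[r] = 2.1305, γ^t·E[r] = 1.258022, running G = 10.355822
t=6: π = [0.3587, 0.4130, 0.2283], E[r] = 2.1304, γ^t·E[r] = 1.132198, running G = 11.488020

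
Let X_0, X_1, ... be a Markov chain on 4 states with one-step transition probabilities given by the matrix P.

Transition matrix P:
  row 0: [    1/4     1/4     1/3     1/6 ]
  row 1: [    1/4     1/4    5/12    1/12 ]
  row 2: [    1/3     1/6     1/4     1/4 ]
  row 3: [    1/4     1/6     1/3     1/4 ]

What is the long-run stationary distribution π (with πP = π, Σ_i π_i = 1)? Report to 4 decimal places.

Balance equations π_j = Σ_i π_i·P[i][j]:
  π_0 = 1/4·π_0 + 1/4·π_1 + 1/3·π_2 + 1/4·π_3
  π_1 = 1/4·π_0 + 1/4·π_1 + 1/6·π_2 + 1/6·π_3
  π_2 = 1/3·π_0 + 5/12·π_1 + 1/4·π_2 + 1/3·π_3
  normalize: π_0 + π_1 + π_2 + π_3 = 1
Solving the linear system gives exactly π = [95/343, 71/343, 111/343, 66/343].

π = [0.2770, 0.2070, 0.3236, 0.1924]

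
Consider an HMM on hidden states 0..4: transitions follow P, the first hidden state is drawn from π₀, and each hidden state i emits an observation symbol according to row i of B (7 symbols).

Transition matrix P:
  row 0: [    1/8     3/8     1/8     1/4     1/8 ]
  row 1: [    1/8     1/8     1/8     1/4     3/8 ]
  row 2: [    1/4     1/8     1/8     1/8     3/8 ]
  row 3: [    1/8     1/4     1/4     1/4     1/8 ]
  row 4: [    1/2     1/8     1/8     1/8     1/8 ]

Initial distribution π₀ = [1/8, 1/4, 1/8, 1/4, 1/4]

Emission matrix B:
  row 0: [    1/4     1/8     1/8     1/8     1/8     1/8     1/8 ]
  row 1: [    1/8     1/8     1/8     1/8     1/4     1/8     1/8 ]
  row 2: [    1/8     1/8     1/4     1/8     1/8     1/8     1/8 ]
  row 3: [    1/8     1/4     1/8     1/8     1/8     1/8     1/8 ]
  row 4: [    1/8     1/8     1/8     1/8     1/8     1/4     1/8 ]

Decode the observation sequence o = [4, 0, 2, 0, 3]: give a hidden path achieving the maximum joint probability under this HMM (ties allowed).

path = [4, 0, 1, 4, 0]

t=0: δ = [1.562e-02, 6.250e-02, 1.562e-02, 3.125e-02, 3.125e-02]  (obs o_0=4)
t=1: δ = [3.906e-03, 9.766e-04, 9.766e-04, 1.953e-03, 2.930e-03]  ψ = [4, 1, 1, 1, 1]  (obs o_1=0)
t=2: δ = [1.831e-04, 1.831e-04, 1.221e-04, 1.221e-04, 6.104e-05]  ψ = [4, 0, 0, 0, 0]  (obs o_2=2)
t=3: δ = [7.629e-06, 8.583e-06, 3.815e-06, 5.722e-06, 8.583e-06]  ψ = [2, 0, 3, 0, 1]  (obs o_3=0)
t=4: δ = [5.364e-07, 3.576e-07, 1.788e-07, 2.682e-07, 4.023e-07]  ψ = [4, 0, 3, 1, 1]  (obs o_4=3)
backtrack: best end state = 0; path = [4, 0, 1, 4, 0]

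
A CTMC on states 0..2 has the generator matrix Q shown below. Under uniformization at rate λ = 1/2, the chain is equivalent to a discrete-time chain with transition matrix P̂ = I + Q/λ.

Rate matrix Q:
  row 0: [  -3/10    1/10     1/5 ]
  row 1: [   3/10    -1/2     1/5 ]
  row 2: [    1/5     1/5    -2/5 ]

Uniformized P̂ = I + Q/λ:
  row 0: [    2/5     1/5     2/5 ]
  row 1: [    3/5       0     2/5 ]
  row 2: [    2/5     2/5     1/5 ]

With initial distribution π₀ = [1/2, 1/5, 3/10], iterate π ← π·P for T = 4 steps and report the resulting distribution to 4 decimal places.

t=0: π = [0.5000, 0.2000, 0.3000]
t=1: π = [0.4400, 0.2200, 0.3400]
t=2: π = [0.4440, 0.2240, 0.3320]
t=3: π = [0.4448, 0.2216, 0.3336]
t=4: π = [0.4443, 0.2224, 0.3333]

π = [0.4443, 0.2224, 0.3333]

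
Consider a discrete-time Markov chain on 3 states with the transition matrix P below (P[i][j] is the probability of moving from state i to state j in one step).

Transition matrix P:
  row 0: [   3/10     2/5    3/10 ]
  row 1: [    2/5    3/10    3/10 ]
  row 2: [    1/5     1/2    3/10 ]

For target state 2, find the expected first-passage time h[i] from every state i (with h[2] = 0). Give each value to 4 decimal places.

h = [3.3333, 3.3333, 0.0000]

First-step conditioning: h[2] = 0; for i ≠ 2, h[i] = 1 + Σ_k P[i][k]·h[k].
  h[0] = 1 + 3/10·h[0] + 2/5·h[1]
  h[1] = 1 + 2/5·h[0] + 3/10·h[1]
Solving the 2×2 linear system over states ≠ 2 gives exactly h = [10/3, 10/3, 0] (h[2] = 0 is the target).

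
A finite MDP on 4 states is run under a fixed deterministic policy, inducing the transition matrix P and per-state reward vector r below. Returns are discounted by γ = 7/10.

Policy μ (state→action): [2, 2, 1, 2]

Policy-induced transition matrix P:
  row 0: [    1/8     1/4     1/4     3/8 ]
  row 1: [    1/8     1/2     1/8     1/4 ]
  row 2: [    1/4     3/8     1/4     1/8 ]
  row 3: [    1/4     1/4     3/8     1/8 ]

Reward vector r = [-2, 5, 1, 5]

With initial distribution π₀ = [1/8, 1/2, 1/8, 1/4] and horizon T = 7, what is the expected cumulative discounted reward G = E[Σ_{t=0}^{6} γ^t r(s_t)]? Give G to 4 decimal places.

t=0: π = [0.1250, 0.5000, 0.1250, 0.2500], E[r] = 3.6250, γ^t·E[r] = 3.625000, running G = 3.625000
t=1: π = [0.1719, 0.3906, 0.2188, 0.2188], E[r] = 2.9219, γ^t·E[r] = 2.045313, running G = 5.670313
t=2: π = [0.1797, 0.3750, 0.2285, 0.2168], E[r] = 2.8281, γ^t·E[r] = 1.385781, running G = 7.056094
t=3: π = [0.1807, 0.3723, 0.2302, 0.2168], E[r] = 2.8145, γ^t·E[r] = 0.965357, running G = 8.021451
t=4: π = [0.1809, 0.3719, 0.2306, 0.2167], E[r] = 2.8116, γ^t·E[r] = 0.675069, running G = 8.696520
t=5: π = [0.1809, 0.3718, 0.2306, 0.2167], E[r] = 2.8112, γ^t·E[r] = 0.472481, running G = 9.169001
t=6: π = [0.1809, 0.3718, 0.2306, 0.2167], E[r] = 2.8111, γ^t·E[r] = 0.330729, running G = 9.499730

G = 9.4997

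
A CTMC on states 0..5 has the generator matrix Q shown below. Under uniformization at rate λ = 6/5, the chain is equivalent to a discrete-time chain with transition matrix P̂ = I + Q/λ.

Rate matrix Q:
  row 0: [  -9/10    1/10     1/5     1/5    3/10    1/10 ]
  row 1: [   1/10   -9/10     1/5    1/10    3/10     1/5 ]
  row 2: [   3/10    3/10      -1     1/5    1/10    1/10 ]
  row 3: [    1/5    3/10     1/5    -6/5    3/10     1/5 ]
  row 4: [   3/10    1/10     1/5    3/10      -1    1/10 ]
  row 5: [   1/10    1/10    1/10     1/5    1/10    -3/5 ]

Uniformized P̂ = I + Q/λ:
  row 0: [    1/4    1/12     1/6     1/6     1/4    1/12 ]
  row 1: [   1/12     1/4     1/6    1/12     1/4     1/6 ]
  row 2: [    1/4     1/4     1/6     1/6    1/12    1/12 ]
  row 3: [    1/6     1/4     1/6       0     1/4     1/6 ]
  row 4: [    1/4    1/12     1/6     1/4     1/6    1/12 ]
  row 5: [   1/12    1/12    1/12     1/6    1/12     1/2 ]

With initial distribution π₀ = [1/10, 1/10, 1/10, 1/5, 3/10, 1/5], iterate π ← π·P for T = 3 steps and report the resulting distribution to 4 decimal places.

t=0: π = [0.1000, 0.1000, 0.1000, 0.2000, 0.3000, 0.2000]
t=1: π = [0.1833, 0.1500, 0.1500, 0.1500, 0.1750, 0.1917]
t=2: π = [0.1806, 0.1583, 0.1507, 0.1438, 0.1785, 0.1882]
t=3: π = [0.1803, 0.1588, 0.1510, 0.1444, 0.1786, 0.1869]

π = [0.1803, 0.1588, 0.1510, 0.1444, 0.1786, 0.1869]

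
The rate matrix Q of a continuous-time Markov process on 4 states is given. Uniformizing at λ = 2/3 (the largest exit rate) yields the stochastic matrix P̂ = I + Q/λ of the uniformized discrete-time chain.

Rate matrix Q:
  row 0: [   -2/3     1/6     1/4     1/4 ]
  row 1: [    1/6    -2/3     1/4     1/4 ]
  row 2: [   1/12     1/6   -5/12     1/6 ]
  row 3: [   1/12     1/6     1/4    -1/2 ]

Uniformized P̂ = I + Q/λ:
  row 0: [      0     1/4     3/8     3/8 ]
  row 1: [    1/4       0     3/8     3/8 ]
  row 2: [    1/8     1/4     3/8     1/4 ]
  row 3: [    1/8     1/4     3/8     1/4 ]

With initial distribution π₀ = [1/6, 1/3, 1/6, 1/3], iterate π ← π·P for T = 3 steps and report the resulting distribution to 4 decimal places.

π = [0.1351, 0.1979, 0.3750, 0.2920]

t=0: π = [0.1667, 0.3333, 0.1667, 0.3333]
t=1: π = [0.1458, 0.1667, 0.3750, 0.3125]
t=2: π = [0.1276, 0.2083, 0.3750, 0.2891]
t=3: π = [0.1351, 0.1979, 0.3750, 0.2920]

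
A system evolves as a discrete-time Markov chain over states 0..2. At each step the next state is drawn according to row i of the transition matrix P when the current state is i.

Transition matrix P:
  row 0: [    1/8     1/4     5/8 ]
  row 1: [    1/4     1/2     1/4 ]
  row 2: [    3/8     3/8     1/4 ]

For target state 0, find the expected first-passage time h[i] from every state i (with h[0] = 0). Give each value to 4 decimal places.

First-step conditioning: h[0] = 0; for i ≠ 0, h[i] = 1 + Σ_k P[i][k]·h[k].
  h[1] = 1 + 1/2·h[1] + 1/4·h[2]
  h[2] = 1 + 3/8·h[1] + 1/4·h[2]
Solving the 2×2 linear system over states ≠ 0 gives exactly h = [0, 32/9, 28/9] (h[0] = 0 is the target).

h = [0.0000, 3.5556, 3.1111]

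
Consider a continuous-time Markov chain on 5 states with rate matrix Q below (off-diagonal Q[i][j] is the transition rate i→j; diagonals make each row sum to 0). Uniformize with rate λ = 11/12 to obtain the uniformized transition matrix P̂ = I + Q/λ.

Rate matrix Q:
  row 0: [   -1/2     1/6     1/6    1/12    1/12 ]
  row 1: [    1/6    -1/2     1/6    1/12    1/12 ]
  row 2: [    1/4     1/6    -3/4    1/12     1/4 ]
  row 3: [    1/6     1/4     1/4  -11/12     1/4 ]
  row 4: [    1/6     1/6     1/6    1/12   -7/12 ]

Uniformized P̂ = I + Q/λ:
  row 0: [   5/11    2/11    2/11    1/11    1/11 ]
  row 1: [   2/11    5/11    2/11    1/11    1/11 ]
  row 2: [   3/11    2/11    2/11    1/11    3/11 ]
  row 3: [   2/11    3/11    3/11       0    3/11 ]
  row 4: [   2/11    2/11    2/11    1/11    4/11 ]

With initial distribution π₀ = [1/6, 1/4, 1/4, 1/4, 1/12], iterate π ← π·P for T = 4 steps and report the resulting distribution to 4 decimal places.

π = [0.2733, 0.2606, 0.1894, 0.0833, 0.1934]

t=0: π = [0.1667, 0.2500, 0.2500, 0.2500, 0.0833]
t=1: π = [0.2500, 0.2727, 0.2045, 0.0682, 0.2045]
t=2: π = [0.2686, 0.2624, 0.1880, 0.0847, 0.1963]
t=3: π = [0.2722, 0.2611, 0.1895, 0.0832, 0.1940]
t=4: π = [0.2733, 0.2606, 0.1894, 0.0833, 0.1934]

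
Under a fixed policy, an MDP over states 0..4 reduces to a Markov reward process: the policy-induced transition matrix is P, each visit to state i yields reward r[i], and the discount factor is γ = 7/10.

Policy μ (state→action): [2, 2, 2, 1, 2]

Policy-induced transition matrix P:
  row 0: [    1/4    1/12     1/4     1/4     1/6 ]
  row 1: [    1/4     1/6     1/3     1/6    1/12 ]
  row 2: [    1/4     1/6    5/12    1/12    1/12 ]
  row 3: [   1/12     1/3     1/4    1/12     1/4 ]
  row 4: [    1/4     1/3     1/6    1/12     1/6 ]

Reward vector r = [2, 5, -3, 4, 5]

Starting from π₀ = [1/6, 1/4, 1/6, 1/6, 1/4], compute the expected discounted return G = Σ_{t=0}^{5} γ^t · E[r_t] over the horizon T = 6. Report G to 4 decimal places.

G = 6.5511

t=0: π = [0.1667, 0.2500, 0.1667, 0.1667, 0.2500], E[r] = 3.0000, γ^t·E[r] = 3.000000, running G = 3.000000
t=1: π = [0.2222, 0.2222, 0.2778, 0.1319, 0.1458], E[r] = 1.9792, γ^t·E[r] = 1.385417, running G = 4.385417
t=2: π = [0.2280, 0.1944, 0.3027, 0.1389, 0.1360], E[r] = 1.7558, γ^t·E[r] = 0.860336, running G = 5.245752
t=3: π = [0.2269, 0.1935, 0.3053, 0.1375, 0.1368], E[r] = 1.7394, γ^t·E[r] = 0.596611, running G = 5.842363
t=4: π = [0.2271, 0.1935, 0.3056, 0.1373, 0.1366], E[r] = 1.7366, γ^t·E[r] = 0.416968, running G = 6.259331
t=5: π = [0.2271, 0.1934, 0.3057, 0.1373, 0.1365], E[r] = 1.7359, γ^t·E[r] = 0.291753, running G = 6.551084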